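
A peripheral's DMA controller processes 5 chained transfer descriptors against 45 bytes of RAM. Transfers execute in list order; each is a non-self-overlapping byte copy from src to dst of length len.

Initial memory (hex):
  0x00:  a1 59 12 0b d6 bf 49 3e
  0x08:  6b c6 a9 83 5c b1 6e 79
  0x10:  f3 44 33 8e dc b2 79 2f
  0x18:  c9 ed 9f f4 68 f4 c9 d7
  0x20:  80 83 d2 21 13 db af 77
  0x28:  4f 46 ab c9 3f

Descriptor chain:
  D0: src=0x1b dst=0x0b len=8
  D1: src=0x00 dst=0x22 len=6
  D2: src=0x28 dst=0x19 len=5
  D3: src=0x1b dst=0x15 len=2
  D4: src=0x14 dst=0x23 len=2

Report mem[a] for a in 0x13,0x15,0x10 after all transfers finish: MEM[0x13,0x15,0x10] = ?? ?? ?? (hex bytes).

MEM[0x13,0x15,0x10] = 8e ab 80

#0 dst[0x0b+8] := {0xf4,0x68,0xf4,0xc9,0xd7,0x80,0x83,0xd2}
#1 dst[0x22+6] := {0xa1,0x59,0x12,0x0b,0xd6,0xbf}
#2 dst[0x19+5] := {0x4f,0x46,0xab,0xc9,0x3f}
#3 dst[0x15+2] := {0xab,0xc9}
#4 dst[0x23+2] := {0xdc,0xab}
query mem[0x13]=0x8e, mem[0x15]=0xab, mem[0x10]=0x80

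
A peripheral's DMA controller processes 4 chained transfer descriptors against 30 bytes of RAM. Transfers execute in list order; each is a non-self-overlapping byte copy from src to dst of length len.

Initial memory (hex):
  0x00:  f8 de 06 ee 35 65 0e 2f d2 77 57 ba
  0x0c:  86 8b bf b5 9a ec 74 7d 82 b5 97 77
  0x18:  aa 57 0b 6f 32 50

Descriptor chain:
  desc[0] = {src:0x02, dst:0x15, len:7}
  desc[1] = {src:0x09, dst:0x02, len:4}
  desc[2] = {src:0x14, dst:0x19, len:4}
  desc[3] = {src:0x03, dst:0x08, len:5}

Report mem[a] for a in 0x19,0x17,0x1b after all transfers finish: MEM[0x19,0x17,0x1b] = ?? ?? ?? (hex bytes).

MEM[0x19,0x17,0x1b] = 82 35 ee

#0 dst[0x15+7] := {0x06,0xee,0x35,0x65,0x0e,0x2f,0xd2}
#1 dst[0x02+4] := {0x77,0x57,0xba,0x86}
#2 dst[0x19+4] := {0x82,0x06,0xee,0x35}
#3 dst[0x08+5] := {0x57,0xba,0x86,0x0e,0x2f}
query mem[0x19]=0x82, mem[0x17]=0x35, mem[0x1b]=0xee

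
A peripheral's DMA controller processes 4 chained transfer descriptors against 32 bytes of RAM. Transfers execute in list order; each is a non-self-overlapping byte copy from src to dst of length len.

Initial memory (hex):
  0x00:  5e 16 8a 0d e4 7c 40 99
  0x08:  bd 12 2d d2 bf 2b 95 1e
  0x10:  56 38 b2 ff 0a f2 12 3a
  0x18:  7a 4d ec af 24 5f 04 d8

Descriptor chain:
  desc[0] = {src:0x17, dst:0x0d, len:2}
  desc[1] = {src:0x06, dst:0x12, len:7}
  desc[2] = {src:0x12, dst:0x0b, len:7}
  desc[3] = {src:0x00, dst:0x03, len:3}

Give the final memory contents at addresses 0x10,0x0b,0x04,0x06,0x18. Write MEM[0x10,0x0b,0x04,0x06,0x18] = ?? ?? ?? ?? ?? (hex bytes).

MEM[0x10,0x0b,0x04,0x06,0x18] = d2 40 16 40 bf

#0 dst[0x0d+2] := {0x3a,0x7a}
#1 dst[0x12+7] := {0x40,0x99,0xbd,0x12,0x2d,0xd2,0xbf}
#2 dst[0x0b+7] := {0x40,0x99,0xbd,0x12,0x2d,0xd2,0xbf}
#3 dst[0x03+3] := {0x5e,0x16,0x8a}
query mem[0x10]=0xd2, mem[0x0b]=0x40, mem[0x04]=0x16, mem[0x06]=0x40, mem[0x18]=0xbf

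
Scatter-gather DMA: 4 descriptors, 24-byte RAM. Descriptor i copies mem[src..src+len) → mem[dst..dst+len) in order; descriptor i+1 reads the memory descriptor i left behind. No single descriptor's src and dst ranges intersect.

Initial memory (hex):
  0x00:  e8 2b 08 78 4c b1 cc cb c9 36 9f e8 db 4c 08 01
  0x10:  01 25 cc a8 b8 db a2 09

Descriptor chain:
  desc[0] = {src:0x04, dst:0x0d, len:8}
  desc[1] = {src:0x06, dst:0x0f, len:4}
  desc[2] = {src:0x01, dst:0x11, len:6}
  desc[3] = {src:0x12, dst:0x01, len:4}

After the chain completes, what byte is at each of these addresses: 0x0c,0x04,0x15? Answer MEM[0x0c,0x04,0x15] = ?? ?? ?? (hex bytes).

MEM[0x0c,0x04,0x15] = db b1 b1

  after D0: wrote 8B at 0x0d = 4cb1cccbc9369fe8
  after D1: wrote 4B at 0x0f = cccbc936
  after D2: wrote 6B at 0x11 = 2b08784cb1cc
  after D3: wrote 4B at 0x01 = 08784cb1
query mem[0x0c]=0xdb, mem[0x04]=0xb1, mem[0x15]=0xb1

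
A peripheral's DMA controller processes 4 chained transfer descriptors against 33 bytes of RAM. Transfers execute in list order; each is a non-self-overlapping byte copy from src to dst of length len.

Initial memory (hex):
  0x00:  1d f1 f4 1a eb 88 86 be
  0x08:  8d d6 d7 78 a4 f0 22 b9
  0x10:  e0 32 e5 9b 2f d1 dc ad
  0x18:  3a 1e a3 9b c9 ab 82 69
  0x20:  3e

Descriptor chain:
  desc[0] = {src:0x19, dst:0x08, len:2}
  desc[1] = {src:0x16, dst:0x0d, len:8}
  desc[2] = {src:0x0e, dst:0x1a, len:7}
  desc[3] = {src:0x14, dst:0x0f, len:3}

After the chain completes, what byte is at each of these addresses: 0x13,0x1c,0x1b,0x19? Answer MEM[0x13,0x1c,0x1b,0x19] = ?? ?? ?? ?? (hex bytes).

MEM[0x13,0x1c,0x1b,0x19] = c9 1e 3a 1e

[0] 0x19->0x08 len=2 : 1e a3
[1] 0x16->0x0d len=8 : dc ad 3a 1e a3 9b c9 ab
[2] 0x0e->0x1a len=7 : ad 3a 1e a3 9b c9 ab
[3] 0x14->0x0f len=3 : ab d1 dc
query mem[0x13]=0xc9, mem[0x1c]=0x1e, mem[0x1b]=0x3a, mem[0x19]=0x1e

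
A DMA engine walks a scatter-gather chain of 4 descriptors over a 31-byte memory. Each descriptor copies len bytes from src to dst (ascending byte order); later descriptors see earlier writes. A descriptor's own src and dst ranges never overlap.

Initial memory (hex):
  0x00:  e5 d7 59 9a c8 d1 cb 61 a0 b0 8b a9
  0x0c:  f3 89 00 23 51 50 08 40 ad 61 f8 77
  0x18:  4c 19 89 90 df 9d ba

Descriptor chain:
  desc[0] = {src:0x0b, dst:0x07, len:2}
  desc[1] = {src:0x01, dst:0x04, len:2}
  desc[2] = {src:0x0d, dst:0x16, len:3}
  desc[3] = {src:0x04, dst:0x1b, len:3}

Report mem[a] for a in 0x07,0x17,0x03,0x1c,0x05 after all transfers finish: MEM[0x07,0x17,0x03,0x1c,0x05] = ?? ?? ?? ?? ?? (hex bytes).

D0: mem[0x07..0x08] <- [a9 f3]
D1: mem[0x04..0x05] <- [d7 59]
D2: mem[0x16..0x18] <- [89 00 23]
D3: mem[0x1b..0x1d] <- [d7 59 cb]
query mem[0x07]=0xa9, mem[0x17]=0x00, mem[0x03]=0x9a, mem[0x1c]=0x59, mem[0x05]=0x59

MEM[0x07,0x17,0x03,0x1c,0x05] = a9 00 9a 59 59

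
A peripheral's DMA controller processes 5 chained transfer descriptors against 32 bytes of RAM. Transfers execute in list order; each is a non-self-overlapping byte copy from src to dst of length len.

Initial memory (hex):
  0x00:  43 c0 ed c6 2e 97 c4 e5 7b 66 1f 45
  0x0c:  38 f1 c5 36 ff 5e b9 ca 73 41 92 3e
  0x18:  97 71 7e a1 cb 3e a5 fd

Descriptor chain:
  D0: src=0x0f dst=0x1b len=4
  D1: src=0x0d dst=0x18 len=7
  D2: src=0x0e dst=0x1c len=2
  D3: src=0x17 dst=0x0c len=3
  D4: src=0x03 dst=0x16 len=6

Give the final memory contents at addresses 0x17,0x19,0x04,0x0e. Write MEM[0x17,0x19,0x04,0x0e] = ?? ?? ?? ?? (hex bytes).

#0 dst[0x1b+4] := {0x36,0xff,0x5e,0xb9}
#1 dst[0x18+7] := {0xf1,0xc5,0x36,0xff,0x5e,0xb9,0xca}
#2 dst[0x1c+2] := {0xc5,0x36}
#3 dst[0x0c+3] := {0x3e,0xf1,0xc5}
#4 dst[0x16+6] := {0xc6,0x2e,0x97,0xc4,0xe5,0x7b}
query mem[0x17]=0x2e, mem[0x19]=0xc4, mem[0x04]=0x2e, mem[0x0e]=0xc5

MEM[0x17,0x19,0x04,0x0e] = 2e c4 2e c5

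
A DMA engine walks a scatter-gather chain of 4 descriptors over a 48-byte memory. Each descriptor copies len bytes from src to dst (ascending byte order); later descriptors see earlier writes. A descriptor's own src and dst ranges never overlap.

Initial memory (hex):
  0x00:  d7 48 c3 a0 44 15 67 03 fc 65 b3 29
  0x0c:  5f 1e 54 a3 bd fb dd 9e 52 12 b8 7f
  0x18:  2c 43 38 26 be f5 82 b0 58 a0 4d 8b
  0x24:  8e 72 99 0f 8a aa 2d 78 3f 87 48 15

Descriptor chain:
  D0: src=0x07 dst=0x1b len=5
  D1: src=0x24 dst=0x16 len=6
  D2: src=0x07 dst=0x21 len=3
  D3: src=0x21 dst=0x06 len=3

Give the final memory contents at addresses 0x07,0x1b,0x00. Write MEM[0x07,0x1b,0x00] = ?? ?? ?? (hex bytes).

MEM[0x07,0x1b,0x00] = fc aa d7

#0 dst[0x1b+5] := {0x03,0xfc,0x65,0xb3,0x29}
#1 dst[0x16+6] := {0x8e,0x72,0x99,0x0f,0x8a,0xaa}
#2 dst[0x21+3] := {0x03,0xfc,0x65}
#3 dst[0x06+3] := {0x03,0xfc,0x65}
query mem[0x07]=0xfc, mem[0x1b]=0xaa, mem[0x00]=0xd7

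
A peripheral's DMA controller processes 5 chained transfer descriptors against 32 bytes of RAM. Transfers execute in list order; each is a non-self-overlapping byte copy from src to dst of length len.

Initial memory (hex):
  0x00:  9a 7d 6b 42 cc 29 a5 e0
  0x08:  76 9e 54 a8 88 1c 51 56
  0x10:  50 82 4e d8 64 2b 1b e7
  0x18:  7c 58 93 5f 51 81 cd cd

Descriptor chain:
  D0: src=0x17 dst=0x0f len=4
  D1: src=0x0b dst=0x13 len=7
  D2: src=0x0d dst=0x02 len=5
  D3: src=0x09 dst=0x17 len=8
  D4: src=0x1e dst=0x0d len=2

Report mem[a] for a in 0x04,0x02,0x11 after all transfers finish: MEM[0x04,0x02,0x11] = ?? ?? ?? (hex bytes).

  after D0: wrote 4B at 0x0f = e77c5893
  after D1: wrote 7B at 0x13 = a8881c51e77c58
  after D2: wrote 5B at 0x02 = 1c51e77c58
  after D3: wrote 8B at 0x17 = 9e54a8881c51e77c
  after D4: wrote 2B at 0x0d = 7ccd
query mem[0x04]=0xe7, mem[0x02]=0x1c, mem[0x11]=0x58

MEM[0x04,0x02,0x11] = e7 1c 58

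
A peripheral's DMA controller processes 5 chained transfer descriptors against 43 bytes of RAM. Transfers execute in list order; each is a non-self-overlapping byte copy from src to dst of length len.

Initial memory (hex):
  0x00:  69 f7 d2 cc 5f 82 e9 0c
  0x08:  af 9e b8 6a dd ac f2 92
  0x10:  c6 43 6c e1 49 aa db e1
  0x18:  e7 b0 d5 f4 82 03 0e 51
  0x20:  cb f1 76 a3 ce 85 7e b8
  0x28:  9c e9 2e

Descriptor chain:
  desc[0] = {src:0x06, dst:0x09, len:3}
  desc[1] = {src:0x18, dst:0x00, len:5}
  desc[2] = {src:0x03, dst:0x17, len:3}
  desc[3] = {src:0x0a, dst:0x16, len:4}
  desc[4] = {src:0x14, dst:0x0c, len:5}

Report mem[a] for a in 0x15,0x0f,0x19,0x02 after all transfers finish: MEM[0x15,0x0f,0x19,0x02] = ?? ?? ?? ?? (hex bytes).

D0: mem[0x09..0x0b] <- [e9 0c af]
D1: mem[0x00..0x04] <- [e7 b0 d5 f4 82]
D2: mem[0x17..0x19] <- [f4 82 82]
D3: mem[0x16..0x19] <- [0c af dd ac]
D4: mem[0x0c..0x10] <- [49 aa 0c af dd]
query mem[0x15]=0xaa, mem[0x0f]=0xaf, mem[0x19]=0xac, mem[0x02]=0xd5

MEM[0x15,0x0f,0x19,0x02] = aa af ac d5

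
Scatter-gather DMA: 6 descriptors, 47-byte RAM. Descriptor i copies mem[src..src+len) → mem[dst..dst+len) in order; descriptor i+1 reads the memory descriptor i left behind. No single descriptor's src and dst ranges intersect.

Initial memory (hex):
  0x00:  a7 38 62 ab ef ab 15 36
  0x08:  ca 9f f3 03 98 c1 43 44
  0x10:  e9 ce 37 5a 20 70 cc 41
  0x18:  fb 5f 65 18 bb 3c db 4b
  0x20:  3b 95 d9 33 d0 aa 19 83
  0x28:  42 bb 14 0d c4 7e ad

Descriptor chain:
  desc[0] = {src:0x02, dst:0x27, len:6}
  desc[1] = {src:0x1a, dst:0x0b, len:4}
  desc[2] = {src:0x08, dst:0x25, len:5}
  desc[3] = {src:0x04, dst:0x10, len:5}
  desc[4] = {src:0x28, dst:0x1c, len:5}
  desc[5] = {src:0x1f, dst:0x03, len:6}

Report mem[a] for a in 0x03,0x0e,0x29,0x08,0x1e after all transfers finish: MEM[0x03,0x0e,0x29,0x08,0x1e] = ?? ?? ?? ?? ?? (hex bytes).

MEM[0x03,0x0e,0x29,0x08,0x1e] = 15 3c 18 d0 ab

  after D0: wrote 6B at 0x27 = 62abefab1536
  after D1: wrote 4B at 0x0b = 6518bb3c
  after D2: wrote 5B at 0x25 = ca9ff36518
  after D3: wrote 5B at 0x10 = efab1536ca
  after D4: wrote 5B at 0x1c = 6518ab1536
  after D5: wrote 6B at 0x03 = 153695d933d0
query mem[0x03]=0x15, mem[0x0e]=0x3c, mem[0x29]=0x18, mem[0x08]=0xd0, mem[0x1e]=0xab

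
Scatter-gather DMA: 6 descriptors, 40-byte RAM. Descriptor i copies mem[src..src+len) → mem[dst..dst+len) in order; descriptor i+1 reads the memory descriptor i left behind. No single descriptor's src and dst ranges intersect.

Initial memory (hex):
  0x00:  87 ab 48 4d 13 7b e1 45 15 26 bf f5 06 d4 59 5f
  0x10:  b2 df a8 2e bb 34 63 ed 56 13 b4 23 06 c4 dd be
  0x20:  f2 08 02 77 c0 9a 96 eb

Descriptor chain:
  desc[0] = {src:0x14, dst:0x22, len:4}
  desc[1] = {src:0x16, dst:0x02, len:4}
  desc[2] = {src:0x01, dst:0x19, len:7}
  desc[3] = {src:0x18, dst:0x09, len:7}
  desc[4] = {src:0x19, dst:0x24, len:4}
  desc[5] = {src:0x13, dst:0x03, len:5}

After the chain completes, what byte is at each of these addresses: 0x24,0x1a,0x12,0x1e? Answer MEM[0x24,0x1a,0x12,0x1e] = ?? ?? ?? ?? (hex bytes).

MEM[0x24,0x1a,0x12,0x1e] = ab 63 a8 e1

D0: mem[0x22..0x25] <- [bb 34 63 ed]
D1: mem[0x02..0x05] <- [63 ed 56 13]
D2: mem[0x19..0x1f] <- [ab 63 ed 56 13 e1 45]
D3: mem[0x09..0x0f] <- [56 ab 63 ed 56 13 e1]
D4: mem[0x24..0x27] <- [ab 63 ed 56]
D5: mem[0x03..0x07] <- [2e bb 34 63 ed]
query mem[0x24]=0xab, mem[0x1a]=0x63, mem[0x12]=0xa8, mem[0x1e]=0xe1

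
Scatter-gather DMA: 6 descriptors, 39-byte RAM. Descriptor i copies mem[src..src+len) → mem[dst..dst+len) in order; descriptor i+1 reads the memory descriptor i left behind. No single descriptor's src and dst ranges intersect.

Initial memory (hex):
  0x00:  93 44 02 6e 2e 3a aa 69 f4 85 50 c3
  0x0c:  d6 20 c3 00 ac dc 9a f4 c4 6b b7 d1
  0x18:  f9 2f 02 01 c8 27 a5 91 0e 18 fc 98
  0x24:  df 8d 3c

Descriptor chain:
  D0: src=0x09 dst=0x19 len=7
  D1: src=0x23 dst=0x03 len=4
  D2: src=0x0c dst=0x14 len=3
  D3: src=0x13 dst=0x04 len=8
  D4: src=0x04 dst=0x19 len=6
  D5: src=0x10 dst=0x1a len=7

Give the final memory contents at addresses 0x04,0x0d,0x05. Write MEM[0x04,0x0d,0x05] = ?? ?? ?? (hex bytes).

[0] 0x09->0x19 len=7 : 85 50 c3 d6 20 c3 00
[1] 0x23->0x03 len=4 : 98 df 8d 3c
[2] 0x0c->0x14 len=3 : d6 20 c3
[3] 0x13->0x04 len=8 : f4 d6 20 c3 d1 f9 85 50
[4] 0x04->0x19 len=6 : f4 d6 20 c3 d1 f9
[5] 0x10->0x1a len=7 : ac dc 9a f4 d6 20 c3
query mem[0x04]=0xf4, mem[0x0d]=0x20, mem[0x05]=0xd6

MEM[0x04,0x0d,0x05] = f4 20 d6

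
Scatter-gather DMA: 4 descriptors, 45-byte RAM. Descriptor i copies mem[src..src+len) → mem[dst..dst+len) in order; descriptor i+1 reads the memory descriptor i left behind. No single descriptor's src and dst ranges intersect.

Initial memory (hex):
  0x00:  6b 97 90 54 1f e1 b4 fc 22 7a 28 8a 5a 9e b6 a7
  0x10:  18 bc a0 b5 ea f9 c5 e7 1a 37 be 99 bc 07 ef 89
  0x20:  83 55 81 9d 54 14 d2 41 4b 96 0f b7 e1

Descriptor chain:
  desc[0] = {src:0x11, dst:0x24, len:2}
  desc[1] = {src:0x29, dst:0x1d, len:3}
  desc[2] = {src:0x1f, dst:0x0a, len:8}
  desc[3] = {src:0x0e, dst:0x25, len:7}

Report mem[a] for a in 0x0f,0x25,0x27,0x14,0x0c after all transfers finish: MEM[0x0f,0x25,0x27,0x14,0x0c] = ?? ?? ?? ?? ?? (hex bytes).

MEM[0x0f,0x25,0x27,0x14,0x0c] = bc 9d a0 ea 55

#0 dst[0x24+2] := {0xbc,0xa0}
#1 dst[0x1d+3] := {0x96,0x0f,0xb7}
#2 dst[0x0a+8] := {0xb7,0x83,0x55,0x81,0x9d,0xbc,0xa0,0xd2}
#3 dst[0x25+7] := {0x9d,0xbc,0xa0,0xd2,0xa0,0xb5,0xea}
query mem[0x0f]=0xbc, mem[0x25]=0x9d, mem[0x27]=0xa0, mem[0x14]=0xea, mem[0x0c]=0x55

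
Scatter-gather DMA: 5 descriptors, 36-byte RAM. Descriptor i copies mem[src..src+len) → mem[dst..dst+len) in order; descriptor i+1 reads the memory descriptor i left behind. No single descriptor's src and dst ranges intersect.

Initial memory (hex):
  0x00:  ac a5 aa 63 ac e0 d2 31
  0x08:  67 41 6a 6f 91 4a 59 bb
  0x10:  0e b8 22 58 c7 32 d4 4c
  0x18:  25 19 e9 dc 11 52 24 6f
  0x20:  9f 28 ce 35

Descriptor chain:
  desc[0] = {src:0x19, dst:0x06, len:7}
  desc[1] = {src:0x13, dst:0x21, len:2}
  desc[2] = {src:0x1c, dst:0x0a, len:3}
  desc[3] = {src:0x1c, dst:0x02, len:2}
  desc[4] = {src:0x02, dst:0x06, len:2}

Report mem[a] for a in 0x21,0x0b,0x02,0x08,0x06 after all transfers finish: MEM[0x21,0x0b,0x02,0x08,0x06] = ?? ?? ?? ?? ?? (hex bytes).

MEM[0x21,0x0b,0x02,0x08,0x06] = 58 52 11 dc 11

D0: mem[0x06..0x0c] <- [19 e9 dc 11 52 24 6f]
D1: mem[0x21..0x22] <- [58 c7]
D2: mem[0x0a..0x0c] <- [11 52 24]
D3: mem[0x02..0x03] <- [11 52]
D4: mem[0x06..0x07] <- [11 52]
query mem[0x21]=0x58, mem[0x0b]=0x52, mem[0x02]=0x11, mem[0x08]=0xdc, mem[0x06]=0x11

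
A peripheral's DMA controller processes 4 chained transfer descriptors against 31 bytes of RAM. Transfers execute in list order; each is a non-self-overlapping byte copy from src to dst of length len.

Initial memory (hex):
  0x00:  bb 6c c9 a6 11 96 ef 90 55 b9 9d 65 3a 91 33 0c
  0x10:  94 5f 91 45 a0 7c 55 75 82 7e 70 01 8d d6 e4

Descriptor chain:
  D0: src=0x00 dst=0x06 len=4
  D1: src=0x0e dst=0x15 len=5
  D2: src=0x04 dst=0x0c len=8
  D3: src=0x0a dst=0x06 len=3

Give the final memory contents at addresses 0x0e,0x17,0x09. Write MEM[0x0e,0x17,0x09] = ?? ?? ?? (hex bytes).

MEM[0x0e,0x17,0x09] = bb 94 a6

#0 dst[0x06+4] := {0xbb,0x6c,0xc9,0xa6}
#1 dst[0x15+5] := {0x33,0x0c,0x94,0x5f,0x91}
#2 dst[0x0c+8] := {0x11,0x96,0xbb,0x6c,0xc9,0xa6,0x9d,0x65}
#3 dst[0x06+3] := {0x9d,0x65,0x11}
query mem[0x0e]=0xbb, mem[0x17]=0x94, mem[0x09]=0xa6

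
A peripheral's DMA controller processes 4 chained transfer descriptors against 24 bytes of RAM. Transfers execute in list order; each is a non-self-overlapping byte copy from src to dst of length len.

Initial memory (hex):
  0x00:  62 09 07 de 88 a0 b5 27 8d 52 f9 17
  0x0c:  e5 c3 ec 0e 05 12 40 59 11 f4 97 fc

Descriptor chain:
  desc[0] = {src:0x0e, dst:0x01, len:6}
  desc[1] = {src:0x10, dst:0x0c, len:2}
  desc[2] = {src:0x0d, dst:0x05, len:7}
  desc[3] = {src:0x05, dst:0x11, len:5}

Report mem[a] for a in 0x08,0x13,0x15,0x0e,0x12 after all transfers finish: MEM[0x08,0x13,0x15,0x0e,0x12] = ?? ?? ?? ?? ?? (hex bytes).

MEM[0x08,0x13,0x15,0x0e,0x12] = 05 0e 12 ec ec

  after D0: wrote 6B at 0x01 = ec0e05124059
  after D1: wrote 2B at 0x0c = 0512
  after D2: wrote 7B at 0x05 = 12ec0e05124059
  after D3: wrote 5B at 0x11 = 12ec0e0512
query mem[0x08]=0x05, mem[0x13]=0x0e, mem[0x15]=0x12, mem[0x0e]=0xec, mem[0x12]=0xec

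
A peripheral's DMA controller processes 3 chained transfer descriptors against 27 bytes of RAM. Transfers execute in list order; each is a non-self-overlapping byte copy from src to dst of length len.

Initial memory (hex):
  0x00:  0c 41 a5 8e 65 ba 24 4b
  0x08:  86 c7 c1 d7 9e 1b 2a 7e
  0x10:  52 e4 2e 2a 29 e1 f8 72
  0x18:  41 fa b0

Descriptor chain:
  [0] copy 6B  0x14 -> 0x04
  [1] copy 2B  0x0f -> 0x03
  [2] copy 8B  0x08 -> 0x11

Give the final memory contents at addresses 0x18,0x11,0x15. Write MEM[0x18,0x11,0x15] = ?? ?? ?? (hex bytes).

  after D0: wrote 6B at 0x04 = 29e1f87241fa
  after D1: wrote 2B at 0x03 = 7e52
  after D2: wrote 8B at 0x11 = 41fac1d79e1b2a7e
query mem[0x18]=0x7e, mem[0x11]=0x41, mem[0x15]=0x9e

MEM[0x18,0x11,0x15] = 7e 41 9e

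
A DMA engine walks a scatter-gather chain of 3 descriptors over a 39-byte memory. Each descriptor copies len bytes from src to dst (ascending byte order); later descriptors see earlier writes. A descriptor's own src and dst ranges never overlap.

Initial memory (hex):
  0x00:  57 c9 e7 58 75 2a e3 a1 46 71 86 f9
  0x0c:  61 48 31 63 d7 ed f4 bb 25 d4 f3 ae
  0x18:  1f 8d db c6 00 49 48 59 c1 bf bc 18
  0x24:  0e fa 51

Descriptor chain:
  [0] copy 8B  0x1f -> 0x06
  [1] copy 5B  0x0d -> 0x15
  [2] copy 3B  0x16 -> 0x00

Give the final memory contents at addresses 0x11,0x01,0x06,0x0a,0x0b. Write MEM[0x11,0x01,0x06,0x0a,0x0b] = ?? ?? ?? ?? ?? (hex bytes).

D0: mem[0x06..0x0d] <- [59 c1 bf bc 18 0e fa 51]
D1: mem[0x15..0x19] <- [51 31 63 d7 ed]
D2: mem[0x00..0x02] <- [31 63 d7]
query mem[0x11]=0xed, mem[0x01]=0x63, mem[0x06]=0x59, mem[0x0a]=0x18, mem[0x0b]=0x0e

MEM[0x11,0x01,0x06,0x0a,0x0b] = ed 63 59 18 0e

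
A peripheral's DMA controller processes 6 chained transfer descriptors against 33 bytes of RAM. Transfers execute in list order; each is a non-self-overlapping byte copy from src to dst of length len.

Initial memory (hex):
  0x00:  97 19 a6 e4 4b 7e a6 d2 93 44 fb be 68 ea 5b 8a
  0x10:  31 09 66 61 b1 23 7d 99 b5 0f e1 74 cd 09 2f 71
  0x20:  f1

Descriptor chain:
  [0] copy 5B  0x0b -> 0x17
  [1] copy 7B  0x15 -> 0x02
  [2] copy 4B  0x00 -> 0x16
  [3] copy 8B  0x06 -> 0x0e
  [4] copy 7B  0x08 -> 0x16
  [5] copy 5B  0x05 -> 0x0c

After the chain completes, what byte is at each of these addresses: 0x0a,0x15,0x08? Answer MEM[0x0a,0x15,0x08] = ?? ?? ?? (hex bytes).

MEM[0x0a,0x15,0x08] = fb ea 8a

#0 dst[0x17+5] := {0xbe,0x68,0xea,0x5b,0x8a}
#1 dst[0x02+7] := {0x23,0x7d,0xbe,0x68,0xea,0x5b,0x8a}
#2 dst[0x16+4] := {0x97,0x19,0x23,0x7d}
#3 dst[0x0e+8] := {0xea,0x5b,0x8a,0x44,0xfb,0xbe,0x68,0xea}
#4 dst[0x16+7] := {0x8a,0x44,0xfb,0xbe,0x68,0xea,0xea}
#5 dst[0x0c+5] := {0x68,0xea,0x5b,0x8a,0x44}
query mem[0x0a]=0xfb, mem[0x15]=0xea, mem[0x08]=0x8a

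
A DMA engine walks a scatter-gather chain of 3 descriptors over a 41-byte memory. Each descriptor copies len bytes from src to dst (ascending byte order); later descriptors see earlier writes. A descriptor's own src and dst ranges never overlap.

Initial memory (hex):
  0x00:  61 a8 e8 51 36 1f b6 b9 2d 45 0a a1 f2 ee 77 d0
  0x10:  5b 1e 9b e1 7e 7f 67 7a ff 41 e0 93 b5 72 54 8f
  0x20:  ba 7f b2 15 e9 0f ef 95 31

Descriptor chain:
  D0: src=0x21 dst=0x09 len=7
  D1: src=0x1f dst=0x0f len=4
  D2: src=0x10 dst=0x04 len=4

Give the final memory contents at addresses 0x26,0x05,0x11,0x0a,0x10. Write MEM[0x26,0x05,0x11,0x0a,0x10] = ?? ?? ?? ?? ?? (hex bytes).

[0] 0x21->0x09 len=7 : 7f b2 15 e9 0f ef 95
[1] 0x1f->0x0f len=4 : 8f ba 7f b2
[2] 0x10->0x04 len=4 : ba 7f b2 e1
query mem[0x26]=0xef, mem[0x05]=0x7f, mem[0x11]=0x7f, mem[0x0a]=0xb2, mem[0x10]=0xba

MEM[0x26,0x05,0x11,0x0a,0x10] = ef 7f 7f b2 ba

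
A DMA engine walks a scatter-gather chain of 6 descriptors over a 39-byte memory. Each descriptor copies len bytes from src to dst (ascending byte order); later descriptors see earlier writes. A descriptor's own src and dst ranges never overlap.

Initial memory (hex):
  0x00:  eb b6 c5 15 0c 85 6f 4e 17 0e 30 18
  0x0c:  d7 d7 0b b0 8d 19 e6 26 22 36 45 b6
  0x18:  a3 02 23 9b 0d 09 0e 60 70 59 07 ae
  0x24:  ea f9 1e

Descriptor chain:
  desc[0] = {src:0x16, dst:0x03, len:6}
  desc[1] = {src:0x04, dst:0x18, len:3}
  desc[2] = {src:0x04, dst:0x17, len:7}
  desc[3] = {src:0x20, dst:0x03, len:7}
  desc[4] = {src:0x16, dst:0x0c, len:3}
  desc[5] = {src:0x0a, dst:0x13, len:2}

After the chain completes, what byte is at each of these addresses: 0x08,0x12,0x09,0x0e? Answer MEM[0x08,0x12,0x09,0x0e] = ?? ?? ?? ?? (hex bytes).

  after D0: wrote 6B at 0x03 = 45b6a302239b
  after D1: wrote 3B at 0x18 = b6a302
  after D2: wrote 7B at 0x17 = b6a302239b0e30
  after D3: wrote 7B at 0x03 = 705907aeeaf91e
  after D4: wrote 3B at 0x0c = 45b6a3
  after D5: wrote 2B at 0x13 = 3018
query mem[0x08]=0xf9, mem[0x12]=0xe6, mem[0x09]=0x1e, mem[0x0e]=0xa3

MEM[0x08,0x12,0x09,0x0e] = f9 e6 1e a3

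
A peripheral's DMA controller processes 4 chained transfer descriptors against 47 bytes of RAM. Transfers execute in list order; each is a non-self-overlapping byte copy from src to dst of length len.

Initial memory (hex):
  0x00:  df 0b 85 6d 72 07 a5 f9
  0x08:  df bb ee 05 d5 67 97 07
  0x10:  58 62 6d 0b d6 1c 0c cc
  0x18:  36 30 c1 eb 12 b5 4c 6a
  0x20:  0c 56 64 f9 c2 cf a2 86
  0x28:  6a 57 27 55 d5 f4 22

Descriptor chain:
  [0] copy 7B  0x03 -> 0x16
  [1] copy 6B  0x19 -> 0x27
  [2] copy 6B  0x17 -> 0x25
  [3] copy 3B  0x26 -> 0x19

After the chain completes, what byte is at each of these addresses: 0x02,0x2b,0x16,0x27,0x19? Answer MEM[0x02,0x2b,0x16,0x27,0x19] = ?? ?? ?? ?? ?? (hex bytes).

#0 dst[0x16+7] := {0x6d,0x72,0x07,0xa5,0xf9,0xdf,0xbb}
#1 dst[0x27+6] := {0xa5,0xf9,0xdf,0xbb,0xb5,0x4c}
#2 dst[0x25+6] := {0x72,0x07,0xa5,0xf9,0xdf,0xbb}
#3 dst[0x19+3] := {0x07,0xa5,0xf9}
query mem[0x02]=0x85, mem[0x2b]=0xb5, mem[0x16]=0x6d, mem[0x27]=0xa5, mem[0x19]=0x07

MEM[0x02,0x2b,0x16,0x27,0x19] = 85 b5 6d a5 07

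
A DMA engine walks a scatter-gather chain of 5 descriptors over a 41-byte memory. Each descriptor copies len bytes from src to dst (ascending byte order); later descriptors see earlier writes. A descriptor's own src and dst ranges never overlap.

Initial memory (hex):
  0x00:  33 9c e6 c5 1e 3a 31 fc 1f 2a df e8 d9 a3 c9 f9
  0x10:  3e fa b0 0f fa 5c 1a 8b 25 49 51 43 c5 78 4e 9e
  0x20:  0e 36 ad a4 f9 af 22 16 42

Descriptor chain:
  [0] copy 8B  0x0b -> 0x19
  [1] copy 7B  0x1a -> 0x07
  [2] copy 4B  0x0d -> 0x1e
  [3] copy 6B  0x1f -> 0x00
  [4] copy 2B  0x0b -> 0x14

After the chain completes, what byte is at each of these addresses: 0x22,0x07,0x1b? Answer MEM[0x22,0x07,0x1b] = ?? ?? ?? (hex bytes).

#0 dst[0x19+8] := {0xe8,0xd9,0xa3,0xc9,0xf9,0x3e,0xfa,0xb0}
#1 dst[0x07+7] := {0xd9,0xa3,0xc9,0xf9,0x3e,0xfa,0xb0}
#2 dst[0x1e+4] := {0xb0,0xc9,0xf9,0x3e}
#3 dst[0x00+6] := {0xc9,0xf9,0x3e,0xad,0xa4,0xf9}
#4 dst[0x14+2] := {0x3e,0xfa}
query mem[0x22]=0xad, mem[0x07]=0xd9, mem[0x1b]=0xa3

MEM[0x22,0x07,0x1b] = ad d9 a3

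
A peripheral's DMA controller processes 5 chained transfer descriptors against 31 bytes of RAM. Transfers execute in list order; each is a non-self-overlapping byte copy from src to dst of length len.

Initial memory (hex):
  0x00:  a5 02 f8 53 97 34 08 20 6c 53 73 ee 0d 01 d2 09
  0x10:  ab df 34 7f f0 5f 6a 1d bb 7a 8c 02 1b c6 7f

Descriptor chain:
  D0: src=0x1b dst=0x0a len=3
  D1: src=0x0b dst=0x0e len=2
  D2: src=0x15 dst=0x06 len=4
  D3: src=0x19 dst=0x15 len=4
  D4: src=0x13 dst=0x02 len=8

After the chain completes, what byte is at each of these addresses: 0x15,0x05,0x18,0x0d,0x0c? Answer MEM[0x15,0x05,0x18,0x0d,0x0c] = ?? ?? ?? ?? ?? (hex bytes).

#0 dst[0x0a+3] := {0x02,0x1b,0xc6}
#1 dst[0x0e+2] := {0x1b,0xc6}
#2 dst[0x06+4] := {0x5f,0x6a,0x1d,0xbb}
#3 dst[0x15+4] := {0x7a,0x8c,0x02,0x1b}
#4 dst[0x02+8] := {0x7f,0xf0,0x7a,0x8c,0x02,0x1b,0x7a,0x8c}
query mem[0x15]=0x7a, mem[0x05]=0x8c, mem[0x18]=0x1b, mem[0x0d]=0x01, mem[0x0c]=0xc6

MEM[0x15,0x05,0x18,0x0d,0x0c] = 7a 8c 1b 01 c6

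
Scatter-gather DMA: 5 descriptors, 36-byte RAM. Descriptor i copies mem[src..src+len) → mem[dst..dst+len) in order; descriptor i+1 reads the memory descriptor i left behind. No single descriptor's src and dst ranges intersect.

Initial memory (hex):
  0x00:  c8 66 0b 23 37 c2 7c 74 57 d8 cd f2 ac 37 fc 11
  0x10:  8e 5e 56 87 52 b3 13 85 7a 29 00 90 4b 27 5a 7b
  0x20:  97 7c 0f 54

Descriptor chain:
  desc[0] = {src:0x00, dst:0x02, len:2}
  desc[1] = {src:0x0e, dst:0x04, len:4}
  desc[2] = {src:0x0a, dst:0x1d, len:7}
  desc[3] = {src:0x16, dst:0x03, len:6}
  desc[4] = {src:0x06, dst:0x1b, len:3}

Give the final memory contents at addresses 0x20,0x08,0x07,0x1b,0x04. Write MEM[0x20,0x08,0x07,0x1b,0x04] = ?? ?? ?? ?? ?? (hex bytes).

MEM[0x20,0x08,0x07,0x1b,0x04] = 37 90 00 29 85

  after D0: wrote 2B at 0x02 = c866
  after D1: wrote 4B at 0x04 = fc118e5e
  after D2: wrote 7B at 0x1d = cdf2ac37fc118e
  after D3: wrote 6B at 0x03 = 13857a290090
  after D4: wrote 3B at 0x1b = 290090
query mem[0x20]=0x37, mem[0x08]=0x90, mem[0x07]=0x00, mem[0x1b]=0x29, mem[0x04]=0x85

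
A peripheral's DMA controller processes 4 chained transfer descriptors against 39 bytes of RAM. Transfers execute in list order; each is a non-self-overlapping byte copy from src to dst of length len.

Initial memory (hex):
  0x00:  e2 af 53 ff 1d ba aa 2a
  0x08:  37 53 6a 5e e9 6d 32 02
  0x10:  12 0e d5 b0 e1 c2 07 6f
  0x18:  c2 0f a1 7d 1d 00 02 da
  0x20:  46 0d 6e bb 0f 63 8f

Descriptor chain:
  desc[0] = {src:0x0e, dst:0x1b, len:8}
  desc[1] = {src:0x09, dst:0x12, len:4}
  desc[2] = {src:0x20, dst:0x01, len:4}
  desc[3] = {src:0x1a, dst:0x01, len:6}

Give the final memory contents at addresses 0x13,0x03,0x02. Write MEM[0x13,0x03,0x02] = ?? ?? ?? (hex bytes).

D0: mem[0x1b..0x22] <- [32 02 12 0e d5 b0 e1 c2]
D1: mem[0x12..0x15] <- [53 6a 5e e9]
D2: mem[0x01..0x04] <- [b0 e1 c2 bb]
D3: mem[0x01..0x06] <- [a1 32 02 12 0e d5]
query mem[0x13]=0x6a, mem[0x03]=0x02, mem[0x02]=0x32

MEM[0x13,0x03,0x02] = 6a 02 32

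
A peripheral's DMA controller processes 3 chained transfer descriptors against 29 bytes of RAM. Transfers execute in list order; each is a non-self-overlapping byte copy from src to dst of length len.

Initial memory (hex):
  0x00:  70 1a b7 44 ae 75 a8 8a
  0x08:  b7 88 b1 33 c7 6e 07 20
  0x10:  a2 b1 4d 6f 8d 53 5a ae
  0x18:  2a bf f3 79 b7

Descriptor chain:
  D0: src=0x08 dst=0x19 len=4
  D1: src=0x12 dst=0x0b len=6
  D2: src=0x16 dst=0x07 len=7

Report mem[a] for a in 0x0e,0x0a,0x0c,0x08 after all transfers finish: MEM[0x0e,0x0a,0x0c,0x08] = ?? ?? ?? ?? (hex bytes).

  after D0: wrote 4B at 0x19 = b788b133
  after D1: wrote 6B at 0x0b = 4d6f8d535aae
  after D2: wrote 7B at 0x07 = 5aae2ab788b133
query mem[0x0e]=0x53, mem[0x0a]=0xb7, mem[0x0c]=0xb1, mem[0x08]=0xae

MEM[0x0e,0x0a,0x0c,0x08] = 53 b7 b1 ae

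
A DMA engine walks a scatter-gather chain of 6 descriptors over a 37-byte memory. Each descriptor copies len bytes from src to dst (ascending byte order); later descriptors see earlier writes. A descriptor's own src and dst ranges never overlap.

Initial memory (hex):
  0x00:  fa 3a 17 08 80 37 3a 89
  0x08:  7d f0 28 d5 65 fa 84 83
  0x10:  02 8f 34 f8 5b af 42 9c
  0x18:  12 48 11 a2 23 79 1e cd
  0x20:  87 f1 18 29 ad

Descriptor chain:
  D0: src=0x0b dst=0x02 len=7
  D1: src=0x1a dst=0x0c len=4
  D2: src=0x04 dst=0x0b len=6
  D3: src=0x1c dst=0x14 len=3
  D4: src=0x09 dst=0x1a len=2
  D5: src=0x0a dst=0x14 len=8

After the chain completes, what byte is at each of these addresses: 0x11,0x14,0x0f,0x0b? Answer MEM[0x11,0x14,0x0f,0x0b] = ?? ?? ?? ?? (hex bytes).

D0: mem[0x02..0x08] <- [d5 65 fa 84 83 02 8f]
D1: mem[0x0c..0x0f] <- [11 a2 23 79]
D2: mem[0x0b..0x10] <- [fa 84 83 02 8f f0]
D3: mem[0x14..0x16] <- [23 79 1e]
D4: mem[0x1a..0x1b] <- [f0 28]
D5: mem[0x14..0x1b] <- [28 fa 84 83 02 8f f0 8f]
query mem[0x11]=0x8f, mem[0x14]=0x28, mem[0x0f]=0x8f, mem[0x0b]=0xfa

MEM[0x11,0x14,0x0f,0x0b] = 8f 28 8f fa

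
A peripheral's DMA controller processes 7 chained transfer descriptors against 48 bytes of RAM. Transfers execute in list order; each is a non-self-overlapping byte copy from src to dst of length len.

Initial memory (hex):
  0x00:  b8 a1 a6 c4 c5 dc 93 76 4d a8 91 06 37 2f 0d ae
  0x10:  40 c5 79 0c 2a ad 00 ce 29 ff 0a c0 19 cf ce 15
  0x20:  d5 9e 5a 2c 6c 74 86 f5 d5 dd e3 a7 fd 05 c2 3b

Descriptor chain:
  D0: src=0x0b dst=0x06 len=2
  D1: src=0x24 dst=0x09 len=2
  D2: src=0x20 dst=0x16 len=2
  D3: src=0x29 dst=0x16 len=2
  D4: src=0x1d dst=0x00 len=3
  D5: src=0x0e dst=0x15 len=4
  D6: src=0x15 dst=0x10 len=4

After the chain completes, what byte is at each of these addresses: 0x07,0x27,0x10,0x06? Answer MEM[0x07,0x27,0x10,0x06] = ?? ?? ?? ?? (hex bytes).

#0 dst[0x06+2] := {0x06,0x37}
#1 dst[0x09+2] := {0x6c,0x74}
#2 dst[0x16+2] := {0xd5,0x9e}
#3 dst[0x16+2] := {0xdd,0xe3}
#4 dst[0x00+3] := {0xcf,0xce,0x15}
#5 dst[0x15+4] := {0x0d,0xae,0x40,0xc5}
#6 dst[0x10+4] := {0x0d,0xae,0x40,0xc5}
query mem[0x07]=0x37, mem[0x27]=0xf5, mem[0x10]=0x0d, mem[0x06]=0x06

MEM[0x07,0x27,0x10,0x06] = 37 f5 0d 06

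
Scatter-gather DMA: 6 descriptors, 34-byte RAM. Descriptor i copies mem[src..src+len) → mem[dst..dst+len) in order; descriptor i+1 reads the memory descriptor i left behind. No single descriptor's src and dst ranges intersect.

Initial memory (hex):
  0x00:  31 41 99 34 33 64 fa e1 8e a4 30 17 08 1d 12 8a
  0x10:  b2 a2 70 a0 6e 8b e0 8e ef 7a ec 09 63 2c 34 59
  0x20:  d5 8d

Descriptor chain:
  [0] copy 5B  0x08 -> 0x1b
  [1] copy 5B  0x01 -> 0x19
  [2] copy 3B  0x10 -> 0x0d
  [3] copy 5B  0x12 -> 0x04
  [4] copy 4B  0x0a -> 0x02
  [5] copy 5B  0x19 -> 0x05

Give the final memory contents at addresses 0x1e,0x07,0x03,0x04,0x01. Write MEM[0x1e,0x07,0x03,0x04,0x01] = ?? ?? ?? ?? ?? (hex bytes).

D0: mem[0x1b..0x1f] <- [8e a4 30 17 08]
D1: mem[0x19..0x1d] <- [41 99 34 33 64]
D2: mem[0x0d..0x0f] <- [b2 a2 70]
D3: mem[0x04..0x08] <- [70 a0 6e 8b e0]
D4: mem[0x02..0x05] <- [30 17 08 b2]
D5: mem[0x05..0x09] <- [41 99 34 33 64]
query mem[0x1e]=0x17, mem[0x07]=0x34, mem[0x03]=0x17, mem[0x04]=0x08, mem[0x01]=0x41

MEM[0x1e,0x07,0x03,0x04,0x01] = 17 34 17 08 41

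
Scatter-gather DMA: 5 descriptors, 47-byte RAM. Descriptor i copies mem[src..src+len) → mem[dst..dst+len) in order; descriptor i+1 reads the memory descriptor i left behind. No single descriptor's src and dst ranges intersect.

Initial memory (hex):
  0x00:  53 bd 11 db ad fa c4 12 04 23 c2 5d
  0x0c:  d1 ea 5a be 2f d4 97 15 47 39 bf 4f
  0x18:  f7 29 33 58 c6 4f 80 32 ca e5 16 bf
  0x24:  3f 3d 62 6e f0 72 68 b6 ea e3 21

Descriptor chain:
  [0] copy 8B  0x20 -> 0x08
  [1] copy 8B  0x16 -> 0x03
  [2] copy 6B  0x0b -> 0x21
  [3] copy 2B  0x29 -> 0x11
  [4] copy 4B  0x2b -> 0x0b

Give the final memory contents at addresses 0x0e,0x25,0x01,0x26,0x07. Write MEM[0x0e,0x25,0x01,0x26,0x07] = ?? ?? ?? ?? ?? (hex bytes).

  after D0: wrote 8B at 0x08 = cae516bf3f3d626e
  after D1: wrote 8B at 0x03 = bf4ff7293358c64f
  after D2: wrote 6B at 0x21 = bf3f3d626e2f
  after D3: wrote 2B at 0x11 = 7268
  after D4: wrote 4B at 0x0b = b6eae321
query mem[0x0e]=0x21, mem[0x25]=0x6e, mem[0x01]=0xbd, mem[0x26]=0x2f, mem[0x07]=0x33

MEM[0x0e,0x25,0x01,0x26,0x07] = 21 6e bd 2f 33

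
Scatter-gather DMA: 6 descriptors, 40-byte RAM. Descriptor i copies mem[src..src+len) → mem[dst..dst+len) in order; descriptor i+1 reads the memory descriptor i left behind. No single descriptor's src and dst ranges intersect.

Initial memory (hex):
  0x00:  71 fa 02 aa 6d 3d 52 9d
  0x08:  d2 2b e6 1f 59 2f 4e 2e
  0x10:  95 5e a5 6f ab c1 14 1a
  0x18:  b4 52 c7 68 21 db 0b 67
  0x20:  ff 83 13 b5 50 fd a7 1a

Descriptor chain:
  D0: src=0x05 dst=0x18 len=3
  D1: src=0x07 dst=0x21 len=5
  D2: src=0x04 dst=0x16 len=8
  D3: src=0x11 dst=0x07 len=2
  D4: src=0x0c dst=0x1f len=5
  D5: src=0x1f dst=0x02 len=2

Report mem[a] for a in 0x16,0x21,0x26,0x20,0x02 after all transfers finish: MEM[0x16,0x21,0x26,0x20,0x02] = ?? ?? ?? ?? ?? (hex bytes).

#0 dst[0x18+3] := {0x3d,0x52,0x9d}
#1 dst[0x21+5] := {0x9d,0xd2,0x2b,0xe6,0x1f}
#2 dst[0x16+8] := {0x6d,0x3d,0x52,0x9d,0xd2,0x2b,0xe6,0x1f}
#3 dst[0x07+2] := {0x5e,0xa5}
#4 dst[0x1f+5] := {0x59,0x2f,0x4e,0x2e,0x95}
#5 dst[0x02+2] := {0x59,0x2f}
query mem[0x16]=0x6d, mem[0x21]=0x4e, mem[0x26]=0xa7, mem[0x20]=0x2f, mem[0x02]=0x59

MEM[0x16,0x21,0x26,0x20,0x02] = 6d 4e a7 2f 59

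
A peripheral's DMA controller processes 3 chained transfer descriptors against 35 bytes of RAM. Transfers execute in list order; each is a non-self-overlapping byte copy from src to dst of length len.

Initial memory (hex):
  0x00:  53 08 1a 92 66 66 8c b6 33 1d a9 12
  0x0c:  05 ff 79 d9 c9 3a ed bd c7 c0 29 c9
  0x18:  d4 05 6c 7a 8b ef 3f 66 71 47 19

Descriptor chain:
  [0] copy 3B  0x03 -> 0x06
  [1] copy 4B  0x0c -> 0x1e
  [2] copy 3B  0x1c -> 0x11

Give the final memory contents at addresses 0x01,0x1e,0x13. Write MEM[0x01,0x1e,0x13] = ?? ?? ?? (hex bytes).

[0] 0x03->0x06 len=3 : 92 66 66
[1] 0x0c->0x1e len=4 : 05 ff 79 d9
[2] 0x1c->0x11 len=3 : 8b ef 05
query mem[0x01]=0x08, mem[0x1e]=0x05, mem[0x13]=0x05

MEM[0x01,0x1e,0x13] = 08 05 05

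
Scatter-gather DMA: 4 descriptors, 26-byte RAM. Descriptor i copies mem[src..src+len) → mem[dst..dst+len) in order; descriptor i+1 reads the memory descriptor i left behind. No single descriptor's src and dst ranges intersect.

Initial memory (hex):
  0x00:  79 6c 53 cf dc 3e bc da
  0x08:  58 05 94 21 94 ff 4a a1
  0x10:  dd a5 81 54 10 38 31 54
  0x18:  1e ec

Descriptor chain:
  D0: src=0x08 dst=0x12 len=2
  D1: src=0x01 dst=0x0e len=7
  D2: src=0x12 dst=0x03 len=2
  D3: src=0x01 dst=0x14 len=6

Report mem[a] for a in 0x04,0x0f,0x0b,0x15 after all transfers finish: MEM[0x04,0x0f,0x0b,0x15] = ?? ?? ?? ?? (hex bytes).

#0 dst[0x12+2] := {0x58,0x05}
#1 dst[0x0e+7] := {0x6c,0x53,0xcf,0xdc,0x3e,0xbc,0xda}
#2 dst[0x03+2] := {0x3e,0xbc}
#3 dst[0x14+6] := {0x6c,0x53,0x3e,0xbc,0x3e,0xbc}
query mem[0x04]=0xbc, mem[0x0f]=0x53, mem[0x0b]=0x21, mem[0x15]=0x53

MEM[0x04,0x0f,0x0b,0x15] = bc 53 21 53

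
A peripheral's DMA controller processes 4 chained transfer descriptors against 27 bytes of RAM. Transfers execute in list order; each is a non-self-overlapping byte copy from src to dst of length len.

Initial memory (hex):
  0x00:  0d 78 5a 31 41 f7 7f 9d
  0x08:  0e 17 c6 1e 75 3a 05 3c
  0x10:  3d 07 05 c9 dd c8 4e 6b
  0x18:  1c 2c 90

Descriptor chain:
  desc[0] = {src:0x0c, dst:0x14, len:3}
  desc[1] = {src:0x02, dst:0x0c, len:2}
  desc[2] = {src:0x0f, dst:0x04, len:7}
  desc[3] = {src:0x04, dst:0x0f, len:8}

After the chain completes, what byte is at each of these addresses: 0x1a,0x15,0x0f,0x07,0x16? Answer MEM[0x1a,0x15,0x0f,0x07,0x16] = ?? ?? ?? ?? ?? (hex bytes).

  after D0: wrote 3B at 0x14 = 753a05
  after D1: wrote 2B at 0x0c = 5a31
  after D2: wrote 7B at 0x04 = 3c3d0705c9753a
  after D3: wrote 8B at 0x0f = 3c3d0705c9753a1e
query mem[0x1a]=0x90, mem[0x15]=0x3a, mem[0x0f]=0x3c, mem[0x07]=0x05, mem[0x16]=0x1e

MEM[0x1a,0x15,0x0f,0x07,0x16] = 90 3a 3c 05 1e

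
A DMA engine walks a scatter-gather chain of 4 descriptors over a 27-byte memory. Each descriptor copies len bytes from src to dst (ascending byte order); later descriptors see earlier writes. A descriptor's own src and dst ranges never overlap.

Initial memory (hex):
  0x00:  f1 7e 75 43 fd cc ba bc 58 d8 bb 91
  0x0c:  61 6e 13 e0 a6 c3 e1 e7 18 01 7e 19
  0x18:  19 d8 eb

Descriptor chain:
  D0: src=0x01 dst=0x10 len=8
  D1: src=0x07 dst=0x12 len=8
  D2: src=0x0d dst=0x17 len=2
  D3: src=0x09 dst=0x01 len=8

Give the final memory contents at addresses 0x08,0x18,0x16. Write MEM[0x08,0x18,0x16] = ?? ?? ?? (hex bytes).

MEM[0x08,0x18,0x16] = 7e 13 91

[0] 0x01->0x10 len=8 : 7e 75 43 fd cc ba bc 58
[1] 0x07->0x12 len=8 : bc 58 d8 bb 91 61 6e 13
[2] 0x0d->0x17 len=2 : 6e 13
[3] 0x09->0x01 len=8 : d8 bb 91 61 6e 13 e0 7e
query mem[0x08]=0x7e, mem[0x18]=0x13, mem[0x16]=0x91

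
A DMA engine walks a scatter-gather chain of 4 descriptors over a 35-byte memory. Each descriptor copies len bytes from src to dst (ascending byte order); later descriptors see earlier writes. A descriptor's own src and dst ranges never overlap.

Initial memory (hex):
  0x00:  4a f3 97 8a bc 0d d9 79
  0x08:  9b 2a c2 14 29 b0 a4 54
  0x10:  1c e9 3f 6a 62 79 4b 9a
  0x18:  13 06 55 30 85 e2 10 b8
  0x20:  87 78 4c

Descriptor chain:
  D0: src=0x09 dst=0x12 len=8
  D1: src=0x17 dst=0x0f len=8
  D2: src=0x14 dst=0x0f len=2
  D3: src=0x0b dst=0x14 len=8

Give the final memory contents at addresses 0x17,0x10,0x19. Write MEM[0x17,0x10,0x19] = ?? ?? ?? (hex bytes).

D0: mem[0x12..0x19] <- [2a c2 14 29 b0 a4 54 1c]
D1: mem[0x0f..0x16] <- [a4 54 1c 55 30 85 e2 10]
D2: mem[0x0f..0x10] <- [85 e2]
D3: mem[0x14..0x1b] <- [14 29 b0 a4 85 e2 1c 55]
query mem[0x17]=0xa4, mem[0x10]=0xe2, mem[0x19]=0xe2

MEM[0x17,0x10,0x19] = a4 e2 e2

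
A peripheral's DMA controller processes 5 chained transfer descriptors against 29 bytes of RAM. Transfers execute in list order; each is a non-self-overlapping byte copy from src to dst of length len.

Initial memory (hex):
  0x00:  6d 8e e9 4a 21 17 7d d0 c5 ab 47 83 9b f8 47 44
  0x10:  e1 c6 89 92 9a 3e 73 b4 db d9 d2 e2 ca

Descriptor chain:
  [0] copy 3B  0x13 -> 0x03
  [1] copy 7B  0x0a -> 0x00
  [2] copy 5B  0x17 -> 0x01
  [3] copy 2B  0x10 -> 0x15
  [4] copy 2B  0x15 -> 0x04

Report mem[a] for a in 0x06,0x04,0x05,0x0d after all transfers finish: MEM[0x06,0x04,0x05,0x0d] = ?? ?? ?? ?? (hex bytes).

MEM[0x06,0x04,0x05,0x0d] = e1 e1 c6 f8

  after D0: wrote 3B at 0x03 = 929a3e
  after D1: wrote 7B at 0x00 = 47839bf84744e1
  after D2: wrote 5B at 0x01 = b4dbd9d2e2
  after D3: wrote 2B at 0x15 = e1c6
  after D4: wrote 2B at 0x04 = e1c6
query mem[0x06]=0xe1, mem[0x04]=0xe1, mem[0x05]=0xc6, mem[0x0d]=0xf8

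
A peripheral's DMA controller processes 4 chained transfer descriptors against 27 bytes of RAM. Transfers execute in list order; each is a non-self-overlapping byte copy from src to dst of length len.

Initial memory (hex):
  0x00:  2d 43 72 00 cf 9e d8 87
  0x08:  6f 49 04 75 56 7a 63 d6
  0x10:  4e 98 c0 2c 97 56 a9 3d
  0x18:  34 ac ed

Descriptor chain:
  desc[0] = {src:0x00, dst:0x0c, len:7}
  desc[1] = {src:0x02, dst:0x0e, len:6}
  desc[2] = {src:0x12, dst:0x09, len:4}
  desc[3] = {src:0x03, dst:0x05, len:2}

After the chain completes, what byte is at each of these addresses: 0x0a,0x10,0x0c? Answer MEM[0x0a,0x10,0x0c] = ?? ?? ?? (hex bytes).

MEM[0x0a,0x10,0x0c] = 87 cf 56

D0: mem[0x0c..0x12] <- [2d 43 72 00 cf 9e d8]
D1: mem[0x0e..0x13] <- [72 00 cf 9e d8 87]
D2: mem[0x09..0x0c] <- [d8 87 97 56]
D3: mem[0x05..0x06] <- [00 cf]
query mem[0x0a]=0x87, mem[0x10]=0xcf, mem[0x0c]=0x56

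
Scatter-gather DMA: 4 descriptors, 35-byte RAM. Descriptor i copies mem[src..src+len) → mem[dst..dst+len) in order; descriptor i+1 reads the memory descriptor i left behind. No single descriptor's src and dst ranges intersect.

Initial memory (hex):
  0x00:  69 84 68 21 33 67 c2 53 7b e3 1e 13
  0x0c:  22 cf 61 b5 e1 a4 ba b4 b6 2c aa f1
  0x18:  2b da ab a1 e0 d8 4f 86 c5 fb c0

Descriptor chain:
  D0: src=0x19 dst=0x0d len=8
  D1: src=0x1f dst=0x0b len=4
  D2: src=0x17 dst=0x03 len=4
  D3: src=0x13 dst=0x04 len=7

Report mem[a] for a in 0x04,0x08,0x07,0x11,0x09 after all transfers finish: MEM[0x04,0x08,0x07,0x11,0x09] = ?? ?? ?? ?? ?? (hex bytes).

MEM[0x04,0x08,0x07,0x11,0x09] = 86 f1 aa d8 2b

  after D0: wrote 8B at 0x0d = daaba1e0d84f86c5
  after D1: wrote 4B at 0x0b = 86c5fbc0
  after D2: wrote 4B at 0x03 = f12bdaab
  after D3: wrote 7B at 0x04 = 86c52caaf12bda
query mem[0x04]=0x86, mem[0x08]=0xf1, mem[0x07]=0xaa, mem[0x11]=0xd8, mem[0x09]=0x2b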